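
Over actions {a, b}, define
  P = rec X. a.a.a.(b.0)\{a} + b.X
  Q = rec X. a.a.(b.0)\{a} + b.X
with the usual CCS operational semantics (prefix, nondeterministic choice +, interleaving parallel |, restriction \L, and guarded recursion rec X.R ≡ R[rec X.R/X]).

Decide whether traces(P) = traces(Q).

NO — witness ⟨aaa⟩

LTS(P): 5 reachable states
  p0 = rec X. a.a.a.(b.0)\{a} + b.X | =a=> p1, =b=> p0
  p1 = a.a.(b.0)\{a} | =a=> p2
  p2 = a.(b.0)\{a} | =a=> p3
  p3 = (b.0)\{a} | =b=> p4
  p4 = 0\{a} | deadlocked
LTS(Q): 4 reachable states
  q0 = rec X. a.a.(b.0)\{a} + b.X | =a=> q1, =b=> q0
  q1 = a.(b.0)\{a} | =a=> q2
  q2 = (b.0)\{a} | =b=> q3
  q3 = 0\{a} | deadlocked
Executing aaa from P (initial set {p0}):
  after a @ step 1: {p1}
  after a @ step 2: {p2}
  after a @ step 3: {p3}
  — P admits the full trace.
Executing aaa from Q (initial set {q0}):
  after a @ step 1: {q1}
  after a @ step 2: {q2}
  after a @ step 3: no successor for Q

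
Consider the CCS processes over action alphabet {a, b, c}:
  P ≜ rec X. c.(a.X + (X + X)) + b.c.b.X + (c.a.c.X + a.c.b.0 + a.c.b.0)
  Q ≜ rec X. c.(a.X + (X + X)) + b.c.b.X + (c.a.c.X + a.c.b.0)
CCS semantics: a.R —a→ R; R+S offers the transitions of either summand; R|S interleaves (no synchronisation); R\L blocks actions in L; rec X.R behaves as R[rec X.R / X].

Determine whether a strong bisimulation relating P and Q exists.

P's transition system — 9 states:
  p0 = rec X. c.(a.X + (X + X)) + b.c.b.X + (c.a.c.X + a.c.b.0 + a.c.b.0) ⊢ --a--▸ p1, --b--▸ p2, --c--▸ p3, --c--▸ p4
  p1 = c.b.0 ⊢ --c--▸ p5
  p2 = c.b.(rec X. c.(a.X + (X + X)) + b.c.b.X + (c.a.c.X + a.c.b.0 + a.c.b.0)) ⊢ --c--▸ p6
  p3 = a.(rec X. c.(a.X + (X + X)) + b.c.b.X + (c.a.c.X + a.c.b.0 + a.c.b.0)) + ((rec X. c.(a.X + (X + X)) + b.c.b.X + (c.a.c.X + a.c.b.0 + a.c.b.0)) + (rec X. c.(a.X + (X + X)) + b.c.b.X + (c.a.c.X + a.c.b.0 + a.c.b.0))) ⊢ --a--▸ p0, --a--▸ p1, --b--▸ p2, --c--▸ p3, --c--▸ p4
  p4 = a.c.(rec X. c.(a.X + (X + X)) + b.c.b.X + (c.a.c.X + a.c.b.0 + a.c.b.0)) ⊢ --a--▸ p7
  p5 = b.0 ⊢ --b--▸ p8
  p6 = b.(rec X. c.(a.X + (X + X)) + b.c.b.X + (c.a.c.X + a.c.b.0 + a.c.b.0)) ⊢ --b--▸ p0
  p7 = c.(rec X. c.(a.X + (X + X)) + b.c.b.X + (c.a.c.X + a.c.b.0 + a.c.b.0)) ⊢ --c--▸ p0
  p8 = 0 ⊢ (no moves)
Q's transition system — 9 states:
  q0 = rec X. c.(a.X + (X + X)) + b.c.b.X + (c.a.c.X + a.c.b.0) ⊢ --a--▸ q1, --b--▸ q2, --c--▸ q3, --c--▸ q4
  q1 = c.b.0 ⊢ --c--▸ q5
  q2 = c.b.(rec X. c.(a.X + (X + X)) + b.c.b.X + (c.a.c.X + a.c.b.0)) ⊢ --c--▸ q6
  q3 = a.(rec X. c.(a.X + (X + X)) + b.c.b.X + (c.a.c.X + a.c.b.0)) + ((rec X. c.(a.X + (X + X)) + b.c.b.X + (c.a.c.X + a.c.b.0)) + (rec X. c.(a.X + (X + X)) + b.c.b.X + (c.a.c.X + a.c.b.0))) ⊢ --a--▸ q0, --a--▸ q1, --b--▸ q2, --c--▸ q3, --c--▸ q4
  q4 = a.c.(rec X. c.(a.X + (X + X)) + b.c.b.X + (c.a.c.X + a.c.b.0)) ⊢ --a--▸ q7
  q5 = b.0 ⊢ --b--▸ q8
  q6 = b.(rec X. c.(a.X + (X + X)) + b.c.b.X + (c.a.c.X + a.c.b.0)) ⊢ --b--▸ q0
  q7 = c.(rec X. c.(a.X + (X + X)) + b.c.b.X + (c.a.c.X + a.c.b.0)) ⊢ --c--▸ q0
  q8 = 0 ⊢ (no moves)
Coarsest stable partition (strong bisimilarity classes):
  B0 = {p0, q0}
  B1 = {p3, q3}
  B2 = {p2, q2}
  B3 = {p6, q6}
  B4 = {p1, q1}
  B5 = {p5, q5}
  B6 = {p8, q8}
  B7 = {p4, q4}
  B8 = {p7, q7}
p0 ∈ B0, q0 ∈ B0 → same block

bisimilar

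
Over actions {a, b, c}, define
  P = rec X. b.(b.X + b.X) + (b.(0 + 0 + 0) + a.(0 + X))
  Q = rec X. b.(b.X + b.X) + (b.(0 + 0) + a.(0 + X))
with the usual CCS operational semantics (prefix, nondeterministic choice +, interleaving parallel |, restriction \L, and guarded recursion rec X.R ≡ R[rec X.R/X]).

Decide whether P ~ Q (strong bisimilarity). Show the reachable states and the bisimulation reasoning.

bisimilar

P's transition system — 4 states:
  u0 = rec X. b.(b.X + b.X) + (b.(0 + 0 + 0) + a.(0 + X)) :: —a→ u1, —b→ u2, —b→ u3
  u1 = 0 + (rec X. b.(b.X + b.X) + (b.(0 + 0 + 0) + a.(0 + X))) :: —a→ u1, —b→ u2, —b→ u3
  u2 = 0 + 0 + 0 :: ·
  u3 = b.(rec X. b.(b.X + b.X) + (b.(0 + 0 + 0) + a.(0 + X))) + b.(rec X. b.(b.X + b.X) + (b.(0 + 0 + 0) + a.(0 + X))) :: —b→ u0
Q's transition system — 4 states:
  v0 = rec X. b.(b.X + b.X) + (b.(0 + 0) + a.(0 + X)) :: —a→ v1, —b→ v2, —b→ v3
  v1 = 0 + (rec X. b.(b.X + b.X) + (b.(0 + 0) + a.(0 + X))) :: —a→ v1, —b→ v2, —b→ v3
  v2 = 0 + 0 :: ·
  v3 = b.(rec X. b.(b.X + b.X) + (b.(0 + 0) + a.(0 + X))) + b.(rec X. b.(b.X + b.X) + (b.(0 + 0) + a.(0 + X))) :: —b→ v0
Bisimilarity quotient blocks:
  B0 = {u0, u1, v0, v1}
  B1 = {u2, v2}
  B2 = {u3, v3}
u0 ∈ B0, v0 ∈ B0 → same block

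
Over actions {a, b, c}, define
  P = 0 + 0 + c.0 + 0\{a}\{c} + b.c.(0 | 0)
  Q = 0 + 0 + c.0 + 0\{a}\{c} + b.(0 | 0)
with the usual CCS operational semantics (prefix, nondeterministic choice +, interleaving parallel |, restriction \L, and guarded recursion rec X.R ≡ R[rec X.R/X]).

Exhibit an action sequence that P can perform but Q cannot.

bc

Reachable graph of P (4 states):
  m0 = 0 + 0 + c.0 + 0\{a}\{c} + b.c.(0 | 0) | =b=> m1, =c=> m2
  m1 = c.(0 | 0) | =c=> m3
  m2 = 0 | deadlocked
  m3 = 0 | 0 | deadlocked
Reachable graph of Q (3 states):
  n0 = 0 + 0 + c.0 + 0\{a}\{c} + b.(0 | 0) | =b=> n1, =c=> n2
  n1 = 0 | 0 | deadlocked
  n2 = 0 | deadlocked
Run σ = ⟨bc⟩ on P: start {m0}
  [1] b ⇒ {m1}
  [2] c ⇒ {m3}
  — P admits the full trace.
Run σ = ⟨bc⟩ on Q: start {n0}
  [1] b ⇒ {n1}
  [2] c ⇒ ∅  — Q cannot continue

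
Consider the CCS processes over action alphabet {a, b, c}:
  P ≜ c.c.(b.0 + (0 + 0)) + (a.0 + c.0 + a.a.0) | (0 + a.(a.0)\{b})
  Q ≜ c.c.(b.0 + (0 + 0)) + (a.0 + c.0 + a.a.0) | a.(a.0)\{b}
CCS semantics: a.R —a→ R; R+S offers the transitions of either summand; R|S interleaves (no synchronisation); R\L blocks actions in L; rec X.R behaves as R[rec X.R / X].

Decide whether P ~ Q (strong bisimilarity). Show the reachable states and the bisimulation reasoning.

LTS(P): 12 reachable states
  m0 = c.c.(b.0 + (0 + 0)) + (a.0 + c.0 + a.a.0) | (0 + a.(a.0)\{b}) | —a→ m1, —a→ m2, —a→ m3, —c→ m2, —c→ m4
  m1 = (a.0 + c.0 + a.a.0) | (a.0)\{b} | —a→ m5, —a→ m6, —a→ m7, —c→ m6
  m2 = 0 | (0 + a.(a.0)\{b}) | —a→ m6
  m3 = a.0 | (0 + a.(a.0)\{b}) | —a→ m2, —a→ m7
  m4 = c.(b.0 + (0 + 0)) | —c→ m8
  m5 = (a.0 + c.0 + a.a.0) | 0\{b} | —a→ m10, —a→ m9, —c→ m9
  m6 = 0 | (a.0)\{b} | —a→ m9
  m7 = a.0 | (a.0)\{b} | —a→ m10, —a→ m6
  m8 = b.0 + (0 + 0) | —b→ m11
  m9 = 0 | 0\{b} | (no moves)
  m10 = a.0 | 0\{b} | —a→ m9
  m11 = 0 | (no moves)
LTS(Q): 12 reachable states
  n0 = c.c.(b.0 + (0 + 0)) + (a.0 + c.0 + a.a.0) | a.(a.0)\{b} | —a→ n1, —a→ n2, —a→ n3, —c→ n2, —c→ n4
  n1 = (a.0 + c.0 + a.a.0) | (a.0)\{b} | —a→ n5, —a→ n6, —a→ n7, —c→ n6
  n2 = 0 | a.(a.0)\{b} | —a→ n6
  n3 = a.0 | a.(a.0)\{b} | —a→ n2, —a→ n7
  n4 = c.(b.0 + (0 + 0)) | —c→ n8
  n5 = (a.0 + c.0 + a.a.0) | 0\{b} | —a→ n10, —a→ n9, —c→ n9
  n6 = 0 | (a.0)\{b} | —a→ n9
  n7 = a.0 | (a.0)\{b} | —a→ n10, —a→ n6
  n8 = b.0 + (0 + 0) | —b→ n11
  n9 = 0 | 0\{b} | (no moves)
  n10 = a.0 | 0\{b} | —a→ n9
  n11 = 0 | (no moves)
Partition-refinement fixed point:
  B0 = {m0, n0}
  B1 = {m4, n4}
  B2 = {m8, n8}
  B3 = {m11, m9, n11, n9}
  B4 = {m2, m7, n2, n7}
  B5 = {m10, m6, n10, n6}
  B6 = {m1, n1}
  B7 = {m5, n5}
  B8 = {m3, n3}
m0 ∈ B0, n0 ∈ B0 → same block

P ~ Q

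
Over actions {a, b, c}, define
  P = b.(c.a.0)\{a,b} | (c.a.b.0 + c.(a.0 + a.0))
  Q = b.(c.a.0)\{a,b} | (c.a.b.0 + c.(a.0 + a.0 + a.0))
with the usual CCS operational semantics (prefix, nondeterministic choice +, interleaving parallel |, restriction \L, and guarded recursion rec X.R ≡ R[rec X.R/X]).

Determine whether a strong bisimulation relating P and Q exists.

YES

P's transition system — 15 states:
  u0 = b.(c.a.0)\{a,b} | (c.a.b.0 + c.(a.0 + a.0)) :: -b-> u1, -c-> u2, -c-> u3
  u1 = (c.a.0)\{a,b} | (c.a.b.0 + c.(a.0 + a.0)) :: -c-> u4, -c-> u5, -c-> u6
  u2 = b.(c.a.0)\{a,b} | (a.0 + a.0) :: -a-> u7, -b-> u5
  u3 = b.(c.a.0)\{a,b} | a.b.0 :: -a-> u8, -b-> u6
  u4 = (a.0)\{a,b} | (c.a.b.0 + c.(a.0 + a.0)) :: -c-> u10, -c-> u9
  u5 = (c.a.0)\{a,b} | (a.0 + a.0) :: -a-> u11, -c-> u9
  u6 = (c.a.0)\{a,b} | a.b.0 :: -a-> u12, -c-> u10
  u7 = b.(c.a.0)\{a,b} | 0 :: -b-> u11
  u8 = b.(c.a.0)\{a,b} | b.0 :: -b-> u12, -b-> u7
  u9 = (a.0)\{a,b} | (a.0 + a.0) :: -a-> u13
  u10 = (a.0)\{a,b} | a.b.0 :: -a-> u14
  u11 = (c.a.0)\{a,b} | 0 :: -c-> u13
  u12 = (c.a.0)\{a,b} | b.0 :: -b-> u11, -c-> u14
  u13 = (a.0)\{a,b} | 0 :: (no moves)
  u14 = (a.0)\{a,b} | b.0 :: -b-> u13
Q's transition system — 15 states:
  v0 = b.(c.a.0)\{a,b} | (c.a.b.0 + c.(a.0 + a.0 + a.0)) :: -b-> v1, -c-> v2, -c-> v3
  v1 = (c.a.0)\{a,b} | (c.a.b.0 + c.(a.0 + a.0 + a.0)) :: -c-> v4, -c-> v5, -c-> v6
  v2 = b.(c.a.0)\{a,b} | (a.0 + a.0 + a.0) :: -a-> v7, -b-> v5
  v3 = b.(c.a.0)\{a,b} | a.b.0 :: -a-> v8, -b-> v6
  v4 = (a.0)\{a,b} | (c.a.b.0 + c.(a.0 + a.0 + a.0)) :: -c-> v10, -c-> v9
  v5 = (c.a.0)\{a,b} | (a.0 + a.0 + a.0) :: -a-> v11, -c-> v9
  v6 = (c.a.0)\{a,b} | a.b.0 :: -a-> v12, -c-> v10
  v7 = b.(c.a.0)\{a,b} | 0 :: -b-> v11
  v8 = b.(c.a.0)\{a,b} | b.0 :: -b-> v12, -b-> v7
  v9 = (a.0)\{a,b} | (a.0 + a.0 + a.0) :: -a-> v13
  v10 = (a.0)\{a,b} | a.b.0 :: -a-> v14
  v11 = (c.a.0)\{a,b} | 0 :: -c-> v13
  v12 = (c.a.0)\{a,b} | b.0 :: -b-> v11, -c-> v14
  v13 = (a.0)\{a,b} | 0 :: (no moves)
  v14 = (a.0)\{a,b} | b.0 :: -b-> v13
Partition-refinement fixed point:
  B0 = {u0, v0}
  B1 = {u2, v2}
  B2 = {u7, v7}
  B3 = {u11, v11}
  B4 = {u13, v13}
  B5 = {u5, v5}
  B6 = {u9, v9}
  B7 = {u3, v3}
  B8 = {u8, v8}
  B9 = {u12, v12}
  B10 = {u14, v14}
  B11 = {u6, v6}
  B12 = {u10, v10}
  B13 = {u1, v1}
  B14 = {u4, v4}
u0 ∈ B0, v0 ∈ B0 → same block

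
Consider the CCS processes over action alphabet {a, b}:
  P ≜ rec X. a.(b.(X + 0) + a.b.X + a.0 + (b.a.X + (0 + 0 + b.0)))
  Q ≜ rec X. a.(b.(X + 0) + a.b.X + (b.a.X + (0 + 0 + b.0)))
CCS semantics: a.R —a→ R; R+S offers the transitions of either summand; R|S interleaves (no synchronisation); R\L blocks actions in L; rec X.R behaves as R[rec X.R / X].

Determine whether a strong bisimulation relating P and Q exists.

P ≁ Q

LTS(P): 6 reachable states
  u0 = rec X. a.(b.(X + 0) + a.b.X + a.0 + (b.a.X + (0 + 0 + b.0))) | =a=> u1
  u1 = b.((rec X. a.(b.(X + 0) + a.b.X + a.0 + (b.a.X + (0 + 0 + b.0)))) + 0) + a.b.(rec X. a.(b.(X + 0) + a.b.X + a.0 + (b.a.X + (0 + 0 + b.0)))) + a.0 + (b.a.(rec X. a.(b.(X + 0) + a.b.X + a.0 + (b.a.X + (0 + 0 + b.0)))) + (0 + 0 + b.0)) | =a=> u2, =a=> u3, =b=> u2, =b=> u4, =b=> u5
  u2 = 0 | deadlocked
  u3 = b.(rec X. a.(b.(X + 0) + a.b.X + a.0 + (b.a.X + (0 + 0 + b.0)))) | =b=> u0
  u4 = (rec X. a.(b.(X + 0) + a.b.X + a.0 + (b.a.X + (0 + 0 + b.0)))) + 0 | =a=> u1
  u5 = a.(rec X. a.(b.(X + 0) + a.b.X + a.0 + (b.a.X + (0 + 0 + b.0)))) | =a=> u0
LTS(Q): 6 reachable states
  v0 = rec X. a.(b.(X + 0) + a.b.X + (b.a.X + (0 + 0 + b.0))) | =a=> v1
  v1 = b.((rec X. a.(b.(X + 0) + a.b.X + (b.a.X + (0 + 0 + b.0)))) + 0) + a.b.(rec X. a.(b.(X + 0) + a.b.X + (b.a.X + (0 + 0 + b.0)))) + (b.a.(rec X. a.(b.(X + 0) + a.b.X + (b.a.X + (0 + 0 + b.0)))) + (0 + 0 + b.0)) | =a=> v2, =b=> v3, =b=> v4, =b=> v5
  v2 = b.(rec X. a.(b.(X + 0) + a.b.X + (b.a.X + (0 + 0 + b.0)))) | =b=> v0
  v3 = (rec X. a.(b.(X + 0) + a.b.X + (b.a.X + (0 + 0 + b.0)))) + 0 | =a=> v1
  v4 = 0 | deadlocked
  v5 = a.(rec X. a.(b.(X + 0) + a.b.X + (b.a.X + (0 + 0 + b.0)))) | =a=> v0
Coarsest stable partition (strong bisimilarity classes):
  B0 = {u0, u4}
  B1 = {u1}
  B2 = {u2, v4}
  B3 = {u3}
  B4 = {u5}
  B5 = {v0, v3}
  B6 = {v1}
  B7 = {v2}
  B8 = {v5}
u0 ∈ B0, v0 ∈ B5 → different blocks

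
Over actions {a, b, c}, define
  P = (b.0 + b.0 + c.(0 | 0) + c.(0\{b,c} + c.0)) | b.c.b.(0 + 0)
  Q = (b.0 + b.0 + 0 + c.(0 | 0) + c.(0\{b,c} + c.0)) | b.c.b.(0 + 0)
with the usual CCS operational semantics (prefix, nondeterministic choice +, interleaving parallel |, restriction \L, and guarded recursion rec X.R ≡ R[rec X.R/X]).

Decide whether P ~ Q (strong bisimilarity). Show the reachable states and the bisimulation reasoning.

P ~ Q

Reachable graph of P (16 states):
  u0 = (b.0 + b.0 + c.(0 | 0) + c.(0\{b,c} + c.0)) | b.c.b.(0 + 0) :: —b→ u1, —b→ u2, —c→ u3, —c→ u4
  u1 = (b.0 + b.0 + c.(0 | 0) + c.(0\{b,c} + c.0)) | c.b.(0 + 0) :: —b→ u5, —c→ u6, —c→ u7, —c→ u8
  u2 = 0 | b.c.b.(0 + 0) :: —b→ u5
  u3 = (0\{b,c} + c.0) | b.c.b.(0 + 0) :: —b→ u6, —c→ u2
  u4 = 0 | 0 | b.c.b.(0 + 0) :: —b→ u8
  u5 = 0 | c.b.(0 + 0) :: —c→ u9
  u6 = (0\{b,c} + c.0) | c.b.(0 + 0) :: —c→ u10, —c→ u5
  u7 = (b.0 + b.0 + c.(0 | 0) + c.(0\{b,c} + c.0)) | b.(0 + 0) :: —b→ u11, —b→ u9, —c→ u10, —c→ u12
  u8 = 0 | 0 | c.b.(0 + 0) :: —c→ u12
  u9 = 0 | b.(0 + 0) :: —b→ u13
  u10 = (0\{b,c} + c.0) | b.(0 + 0) :: —b→ u14, —c→ u9
  u11 = (b.0 + b.0 + c.(0 | 0) + c.(0\{b,c} + c.0)) | (0 + 0) :: —b→ u13, —c→ u14, —c→ u15
  u12 = 0 | 0 | b.(0 + 0) :: —b→ u15
  u13 = 0 | (0 + 0) :: stopped
  u14 = (0\{b,c} + c.0) | (0 + 0) :: —c→ u13
  u15 = 0 | 0 | (0 + 0) :: stopped
Reachable graph of Q (16 states):
  v0 = (b.0 + b.0 + 0 + c.(0 | 0) + c.(0\{b,c} + c.0)) | b.c.b.(0 + 0) :: —b→ v1, —b→ v2, —c→ v3, —c→ v4
  v1 = (b.0 + b.0 + 0 + c.(0 | 0) + c.(0\{b,c} + c.0)) | c.b.(0 + 0) :: —b→ v5, —c→ v6, —c→ v7, —c→ v8
  v2 = 0 | b.c.b.(0 + 0) :: —b→ v5
  v3 = (0\{b,c} + c.0) | b.c.b.(0 + 0) :: —b→ v6, —c→ v2
  v4 = 0 | 0 | b.c.b.(0 + 0) :: —b→ v8
  v5 = 0 | c.b.(0 + 0) :: —c→ v9
  v6 = (0\{b,c} + c.0) | c.b.(0 + 0) :: —c→ v10, —c→ v5
  v7 = (b.0 + b.0 + 0 + c.(0 | 0) + c.(0\{b,c} + c.0)) | b.(0 + 0) :: —b→ v11, —b→ v9, —c→ v10, —c→ v12
  v8 = 0 | 0 | c.b.(0 + 0) :: —c→ v12
  v9 = 0 | b.(0 + 0) :: —b→ v13
  v10 = (0\{b,c} + c.0) | b.(0 + 0) :: —b→ v14, —c→ v9
  v11 = (b.0 + b.0 + 0 + c.(0 | 0) + c.(0\{b,c} + c.0)) | (0 + 0) :: —b→ v13, —c→ v14, —c→ v15
  v12 = 0 | 0 | b.(0 + 0) :: —b→ v15
  v13 = 0 | (0 + 0) :: stopped
  v14 = (0\{b,c} + c.0) | (0 + 0) :: —c→ v13
  v15 = 0 | 0 | (0 + 0) :: stopped
Partition-refinement fixed point:
  B0 = {u0, v0}
  B1 = {u3, v3}
  B2 = {u2, u4, v2, v4}
  B3 = {u5, u8, v5, v8}
  B4 = {u12, u9, v12, v9}
  B5 = {u13, u15, v13, v15}
  B6 = {u6, v6}
  B7 = {u10, v10}
  B8 = {u14, v14}
  B9 = {u1, v1}
  B10 = {u7, v7}
  B11 = {u11, v11}
u0 ∈ B0, v0 ∈ B0 → same block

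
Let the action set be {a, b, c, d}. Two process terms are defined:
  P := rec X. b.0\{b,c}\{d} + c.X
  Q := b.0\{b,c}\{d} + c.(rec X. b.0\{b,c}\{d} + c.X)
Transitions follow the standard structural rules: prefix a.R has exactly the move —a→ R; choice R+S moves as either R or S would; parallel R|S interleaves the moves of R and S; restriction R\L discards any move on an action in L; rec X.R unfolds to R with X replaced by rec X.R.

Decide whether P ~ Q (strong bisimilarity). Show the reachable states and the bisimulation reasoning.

Reachable graph of P (2 states):
  m0 = rec X. b.0\{b,c}\{d} + c.X ⊢ =b=> m1, =c=> m0
  m1 = 0\{b,c}\{d} ⊢ ·
Reachable graph of Q (3 states):
  n0 = b.0\{b,c}\{d} + c.(rec X. b.0\{b,c}\{d} + c.X) ⊢ =b=> n1, =c=> n2
  n1 = 0\{b,c}\{d} ⊢ ·
  n2 = rec X. b.0\{b,c}\{d} + c.X ⊢ =b=> n1, =c=> n2
Partition-refinement fixed point:
  B0 = {m0, n0, n2}
  B1 = {m1, n1}
m0 ∈ B0, n0 ∈ B0 → same block

bisimilar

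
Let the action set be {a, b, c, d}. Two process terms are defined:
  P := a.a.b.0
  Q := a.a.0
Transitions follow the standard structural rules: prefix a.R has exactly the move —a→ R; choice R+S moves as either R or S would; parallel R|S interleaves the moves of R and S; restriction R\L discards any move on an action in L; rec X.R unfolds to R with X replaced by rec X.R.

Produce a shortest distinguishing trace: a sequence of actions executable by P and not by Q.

P's transition system — 4 states:
  u0 = a.a.b.0 → --a--▸ u1
  u1 = a.b.0 → --a--▸ u2
  u2 = b.0 → --b--▸ u3
  u3 = 0 → (no moves)
Q's transition system — 3 states:
  v0 = a.a.0 → --a--▸ v1
  v1 = a.0 → --a--▸ v2
  v2 = 0 → (no moves)
Executing aab from P (initial set {u0}):
  step 1 (a): {u1}
  step 2 (a): {u2}
  step 3 (b): {u3}
  P completes σ.
Executing aab from Q (initial set {v0}):
  step 1 (a): {v1}
  step 2 (a): {v2}
  step 3 (b): ∅ (Q stuck)

aab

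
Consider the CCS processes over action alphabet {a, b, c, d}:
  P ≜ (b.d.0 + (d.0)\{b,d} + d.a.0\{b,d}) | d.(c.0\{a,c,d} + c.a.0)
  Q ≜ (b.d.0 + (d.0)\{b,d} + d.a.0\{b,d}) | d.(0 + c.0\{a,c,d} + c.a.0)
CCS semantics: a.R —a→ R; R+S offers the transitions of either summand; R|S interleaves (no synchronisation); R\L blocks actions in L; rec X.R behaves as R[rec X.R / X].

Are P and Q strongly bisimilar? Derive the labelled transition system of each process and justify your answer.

LTS(P): 25 reachable states
  m0 = (b.d.0 + (d.0)\{b,d} + d.a.0\{b,d}) | d.(c.0\{a,c,d} + c.a.0) → =b=> m1, =d=> m2, =d=> m3
  m1 = d.0 | d.(c.0\{a,c,d} + c.a.0) → =d=> m4, =d=> m5
  m2 = (b.d.0 + (d.0)\{b,d} + d.a.0\{b,d}) | (c.0\{a,c,d} + c.a.0) → =b=> m5, =c=> m6, =c=> m7, =d=> m8
  m3 = a.0\{b,d} | d.(c.0\{a,c,d} + c.a.0) → =a=> m9, =d=> m8
  m4 = 0 | d.(c.0\{a,c,d} + c.a.0) → =d=> m10
  m5 = d.0 | (c.0\{a,c,d} + c.a.0) → =c=> m11, =c=> m12, =d=> m10
  m6 = (b.d.0 + (d.0)\{b,d} + d.a.0\{b,d}) | 0\{a,c,d} → =b=> m11, =d=> m13
  m7 = (b.d.0 + (d.0)\{b,d} + d.a.0\{b,d}) | a.0 → =a=> m14, =b=> m12, =d=> m15
  m8 = a.0\{b,d} | (c.0\{a,c,d} + c.a.0) → =a=> m16, =c=> m13, =c=> m15
  m9 = 0\{b,d} | d.(c.0\{a,c,d} + c.a.0) → =d=> m16
  m10 = 0 | (c.0\{a,c,d} + c.a.0) → =c=> m17, =c=> m18
  m11 = d.0 | 0\{a,c,d} → =d=> m17
  m12 = d.0 | a.0 → =a=> m19, =d=> m18
  m13 = a.0\{b,d} | 0\{a,c,d} → =a=> m20
  m14 = (b.d.0 + (d.0)\{b,d} + d.a.0\{b,d}) | 0 → =b=> m19, =d=> m21
  m15 = a.0\{b,d} | a.0 → =a=> m21, =a=> m22
  m16 = 0\{b,d} | (c.0\{a,c,d} + c.a.0) → =c=> m20, =c=> m22
  m17 = 0 | 0\{a,c,d} → ∅
  m18 = 0 | a.0 → =a=> m23
  m19 = d.0 | 0 → =d=> m23
  m20 = 0\{b,d} | 0\{a,c,d} → ∅
  m21 = a.0\{b,d} | 0 → =a=> m24
  m22 = 0\{b,d} | a.0 → =a=> m24
  m23 = 0 | 0 → ∅
  m24 = 0\{b,d} | 0 → ∅
LTS(Q): 25 reachable states
  n0 = (b.d.0 + (d.0)\{b,d} + d.a.0\{b,d}) | d.(0 + c.0\{a,c,d} + c.a.0) → =b=> n1, =d=> n2, =d=> n3
  n1 = d.0 | d.(0 + c.0\{a,c,d} + c.a.0) → =d=> n4, =d=> n5
  n2 = (b.d.0 + (d.0)\{b,d} + d.a.0\{b,d}) | (0 + c.0\{a,c,d} + c.a.0) → =b=> n5, =c=> n6, =c=> n7, =d=> n8
  n3 = a.0\{b,d} | d.(0 + c.0\{a,c,d} + c.a.0) → =a=> n9, =d=> n8
  n4 = 0 | d.(0 + c.0\{a,c,d} + c.a.0) → =d=> n10
  n5 = d.0 | (0 + c.0\{a,c,d} + c.a.0) → =c=> n11, =c=> n12, =d=> n10
  n6 = (b.d.0 + (d.0)\{b,d} + d.a.0\{b,d}) | 0\{a,c,d} → =b=> n11, =d=> n13
  n7 = (b.d.0 + (d.0)\{b,d} + d.a.0\{b,d}) | a.0 → =a=> n14, =b=> n12, =d=> n15
  n8 = a.0\{b,d} | (0 + c.0\{a,c,d} + c.a.0) → =a=> n16, =c=> n13, =c=> n15
  n9 = 0\{b,d} | d.(0 + c.0\{a,c,d} + c.a.0) → =d=> n16
  n10 = 0 | (0 + c.0\{a,c,d} + c.a.0) → =c=> n17, =c=> n18
  n11 = d.0 | 0\{a,c,d} → =d=> n17
  n12 = d.0 | a.0 → =a=> n19, =d=> n18
  n13 = a.0\{b,d} | 0\{a,c,d} → =a=> n20
  n14 = (b.d.0 + (d.0)\{b,d} + d.a.0\{b,d}) | 0 → =b=> n19, =d=> n21
  n15 = a.0\{b,d} | a.0 → =a=> n21, =a=> n22
  n16 = 0\{b,d} | (0 + c.0\{a,c,d} + c.a.0) → =c=> n20, =c=> n22
  n17 = 0 | 0\{a,c,d} → ∅
  n18 = 0 | a.0 → =a=> n23
  n19 = d.0 | 0 → =d=> n23
  n20 = 0\{b,d} | 0\{a,c,d} → ∅
  n21 = a.0\{b,d} | 0 → =a=> n24
  n22 = 0\{b,d} | a.0 → =a=> n24
  n23 = 0 | 0 → ∅
  n24 = 0\{b,d} | 0 → ∅
Coarsest stable partition (strong bisimilarity classes):
  B0 = {m0, n0}
  B1 = {m2, n2}
  B2 = {m5, n5}
  B3 = {m10, m16, n10, n16}
  B4 = {m13, m18, m21, m22, n13, n18, n21, n22}
  B5 = {m17, m20, m23, m24, n17, n20, n23, n24}
  B6 = {m12, n12}
  B7 = {m11, m19, n11, n19}
  B8 = {m7, n7}
  B9 = {m15, n15}
  B10 = {m14, m6, n14, n6}
  B11 = {m8, n8}
  B12 = {m3, n3}
  B13 = {m4, m9, n4, n9}
  B14 = {m1, n1}
m0 ∈ B0, n0 ∈ B0 → same block

P ~ Q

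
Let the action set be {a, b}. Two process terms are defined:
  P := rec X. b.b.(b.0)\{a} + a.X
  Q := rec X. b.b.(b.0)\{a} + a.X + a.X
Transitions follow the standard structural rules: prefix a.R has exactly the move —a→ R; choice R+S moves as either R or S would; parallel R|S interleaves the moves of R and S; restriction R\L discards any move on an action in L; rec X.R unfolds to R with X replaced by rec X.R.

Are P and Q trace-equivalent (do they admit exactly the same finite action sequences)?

P's transition system — 4 states:
  u0 = rec X. b.b.(b.0)\{a} + a.X ⊢ —a→ u0, —b→ u1
  u1 = b.(b.0)\{a} ⊢ —b→ u2
  u2 = (b.0)\{a} ⊢ —b→ u3
  u3 = 0\{a} ⊢ ·
Q's transition system — 4 states:
  v0 = rec X. b.b.(b.0)\{a} + a.X + a.X ⊢ —a→ v0, —b→ v1
  v1 = b.(b.0)\{a} ⊢ —b→ v2
  v2 = (b.0)\{a} ⊢ —b→ v3
  v3 = 0\{a} ⊢ ·
Bisimilarity quotient blocks:
  B0 = {u0, v0}
  B1 = {u1, v1}
  B2 = {u2, v2}
  B3 = {u3, v3}
u0 ∈ B0, v0 ∈ B0 → same block
Bisimilar ⇒ trace-equivalent.

traces(P) = traces(Q)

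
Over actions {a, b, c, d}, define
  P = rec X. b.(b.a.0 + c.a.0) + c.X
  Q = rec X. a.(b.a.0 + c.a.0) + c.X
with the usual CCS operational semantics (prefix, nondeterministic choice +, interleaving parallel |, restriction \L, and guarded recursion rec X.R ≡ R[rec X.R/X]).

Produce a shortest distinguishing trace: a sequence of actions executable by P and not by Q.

b

Reachable graph of P (4 states):
  p0 = rec X. b.(b.a.0 + c.a.0) + c.X ⊢ ··b··> p1, ··c··> p0
  p1 = b.a.0 + c.a.0 ⊢ ··b··> p2, ··c··> p2
  p2 = a.0 ⊢ ··a··> p3
  p3 = 0 ⊢ (no moves)
Reachable graph of Q (4 states):
  q0 = rec X. a.(b.a.0 + c.a.0) + c.X ⊢ ··a··> q1, ··c··> q0
  q1 = b.a.0 + c.a.0 ⊢ ··b··> q2, ··c··> q2
  q2 = a.0 ⊢ ··a··> q3
  q3 = 0 ⊢ (no moves)
Trace ⟨b⟩ through P, begin at {p0}:
  step 1 (b): {p1}
  — P admits the full trace.
Trace ⟨b⟩ through Q, begin at {q0}:
  step 1 (b): no successor for Q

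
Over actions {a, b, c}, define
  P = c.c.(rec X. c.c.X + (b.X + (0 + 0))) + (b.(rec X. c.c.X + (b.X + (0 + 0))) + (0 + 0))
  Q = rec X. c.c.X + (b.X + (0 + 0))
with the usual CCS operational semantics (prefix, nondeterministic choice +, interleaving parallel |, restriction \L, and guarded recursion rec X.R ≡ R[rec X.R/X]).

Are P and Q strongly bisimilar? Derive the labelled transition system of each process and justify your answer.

YES

P's transition system — 3 states:
  p0 = c.c.(rec X. c.c.X + (b.X + (0 + 0))) + (b.(rec X. c.c.X + (b.X + (0 + 0))) + (0 + 0)) → -b-> p1, -c-> p2
  p1 = rec X. c.c.X + (b.X + (0 + 0)) → -b-> p1, -c-> p2
  p2 = c.(rec X. c.c.X + (b.X + (0 + 0))) → -c-> p1
Q's transition system — 2 states:
  q0 = rec X. c.c.X + (b.X + (0 + 0)) → -b-> q0, -c-> q1
  q1 = c.(rec X. c.c.X + (b.X + (0 + 0))) → -c-> q0
Partition-refinement fixed point:
  B0 = {p0, p1, q0}
  B1 = {p2, q1}
p0 ∈ B0, q0 ∈ B0 → same block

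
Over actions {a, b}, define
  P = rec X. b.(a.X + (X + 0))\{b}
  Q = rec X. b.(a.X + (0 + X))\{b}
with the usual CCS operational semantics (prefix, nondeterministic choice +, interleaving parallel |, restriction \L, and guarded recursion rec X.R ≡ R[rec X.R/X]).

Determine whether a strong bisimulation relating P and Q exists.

LTS(P): 3 reachable states
  p0 = rec X. b.(a.X + (X + 0))\{b} | =b=> p1
  p1 = (a.(rec X. b.(a.X + (X + 0))\{b}) + ((rec X. b.(a.X + (X + 0))\{b}) + 0))\{b} | =a=> p2
  p2 = (rec X. b.(a.X + (X + 0))\{b})\{b} | ·
LTS(Q): 3 reachable states
  q0 = rec X. b.(a.X + (0 + X))\{b} | =b=> q1
  q1 = (a.(rec X. b.(a.X + (0 + X))\{b}) + (0 + (rec X. b.(a.X + (0 + X))\{b})))\{b} | =a=> q2
  q2 = (rec X. b.(a.X + (0 + X))\{b})\{b} | ·
Bisimilarity quotient blocks:
  B0 = {p0, q0}
  B1 = {p1, q1}
  B2 = {p2, q2}
p0 ∈ B0, q0 ∈ B0 → same block

P ~ Q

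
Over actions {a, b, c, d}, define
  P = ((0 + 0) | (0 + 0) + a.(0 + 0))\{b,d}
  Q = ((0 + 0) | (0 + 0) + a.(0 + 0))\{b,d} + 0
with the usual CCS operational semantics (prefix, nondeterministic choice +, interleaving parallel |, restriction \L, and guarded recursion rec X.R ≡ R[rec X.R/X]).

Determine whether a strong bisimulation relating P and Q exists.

P ~ Q

LTS(P): 2 reachable states
  p0 = ((0 + 0) | (0 + 0) + a.(0 + 0))\{b,d} | —a→ p1
  p1 = (0 + 0)\{b,d} | deadlocked
LTS(Q): 2 reachable states
  q0 = ((0 + 0) | (0 + 0) + a.(0 + 0))\{b,d} + 0 | —a→ q1
  q1 = (0 + 0)\{b,d} | deadlocked
Bisimilarity quotient blocks:
  B0 = {p0, q0}
  B1 = {p1, q1}
p0 ∈ B0, q0 ∈ B0 → same block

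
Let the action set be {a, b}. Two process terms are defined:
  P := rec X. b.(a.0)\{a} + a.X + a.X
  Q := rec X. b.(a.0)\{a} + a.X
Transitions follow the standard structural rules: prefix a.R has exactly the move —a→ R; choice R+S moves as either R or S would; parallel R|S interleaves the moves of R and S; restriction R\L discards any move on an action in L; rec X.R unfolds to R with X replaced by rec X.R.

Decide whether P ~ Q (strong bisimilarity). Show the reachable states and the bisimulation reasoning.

bisimilar

Reachable graph of P (2 states):
  m0 = rec X. b.(a.0)\{a} + a.X + a.X | --a--▸ m0, --b--▸ m1
  m1 = (a.0)\{a} | ·
Reachable graph of Q (2 states):
  n0 = rec X. b.(a.0)\{a} + a.X | --a--▸ n0, --b--▸ n1
  n1 = (a.0)\{a} | ·
Coarsest stable partition (strong bisimilarity classes):
  B0 = {m0, n0}
  B1 = {m1, n1}
m0 ∈ B0, n0 ∈ B0 → same block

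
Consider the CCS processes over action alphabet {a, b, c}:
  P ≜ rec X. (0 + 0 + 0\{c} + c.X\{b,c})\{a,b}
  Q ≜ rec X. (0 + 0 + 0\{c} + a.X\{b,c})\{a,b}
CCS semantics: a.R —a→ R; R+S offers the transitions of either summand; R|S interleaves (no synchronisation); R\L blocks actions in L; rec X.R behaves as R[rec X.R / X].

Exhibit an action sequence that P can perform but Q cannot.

c

P's transition system — 2 states:
  u0 = rec X. (0 + 0 + 0\{c} + c.X\{b,c})\{a,b} ⊢ --c--▸ u1
  u1 = (rec X. (0 + 0 + 0\{c} + c.X\{b,c})\{a,b})\{b,c}\{a,b} ⊢ ∅
Q's transition system — 1 states:
  v0 = rec X. (0 + 0 + 0\{c} + a.X\{b,c})\{a,b} ⊢ ∅
Trace ⟨c⟩ through P, begin at {u0}:
  [1] c ⇒ {u1}
  — P admits the full trace.
Trace ⟨c⟩ through Q, begin at {v0}:
  [1] c ⇒ no successor for Q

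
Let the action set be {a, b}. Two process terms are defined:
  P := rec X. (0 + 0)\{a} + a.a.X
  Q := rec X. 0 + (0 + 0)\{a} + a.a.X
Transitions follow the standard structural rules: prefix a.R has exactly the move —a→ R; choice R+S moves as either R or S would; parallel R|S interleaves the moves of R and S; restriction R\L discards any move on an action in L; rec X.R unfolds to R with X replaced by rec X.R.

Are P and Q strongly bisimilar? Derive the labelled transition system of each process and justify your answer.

YES

LTS(P): 2 reachable states
  m0 = rec X. (0 + 0)\{a} + a.a.X | —a→ m1
  m1 = a.(rec X. (0 + 0)\{a} + a.a.X) | —a→ m0
LTS(Q): 2 reachable states
  n0 = rec X. 0 + (0 + 0)\{a} + a.a.X | —a→ n1
  n1 = a.(rec X. 0 + (0 + 0)\{a} + a.a.X) | —a→ n0
Bisimilarity quotient blocks:
  B0 = {m0, m1, n0, n1}
m0 ∈ B0, n0 ∈ B0 → same block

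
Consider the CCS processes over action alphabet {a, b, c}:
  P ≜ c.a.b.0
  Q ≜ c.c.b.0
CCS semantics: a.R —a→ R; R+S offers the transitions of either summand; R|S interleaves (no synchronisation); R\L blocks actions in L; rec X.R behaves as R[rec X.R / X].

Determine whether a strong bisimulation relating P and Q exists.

NO

Reachable graph of P (4 states):
  p0 = c.a.b.0 ⊢ --c--▸ p1
  p1 = a.b.0 ⊢ --a--▸ p2
  p2 = b.0 ⊢ --b--▸ p3
  p3 = 0 ⊢ ·
Reachable graph of Q (4 states):
  q0 = c.c.b.0 ⊢ --c--▸ q1
  q1 = c.b.0 ⊢ --c--▸ q2
  q2 = b.0 ⊢ --b--▸ q3
  q3 = 0 ⊢ ·
Partition-refinement fixed point:
  B0 = {p0}
  B1 = {p1}
  B2 = {p2, q2}
  B3 = {p3, q3}
  B4 = {q0}
  B5 = {q1}
p0 ∈ B0, q0 ∈ B4 → different blocks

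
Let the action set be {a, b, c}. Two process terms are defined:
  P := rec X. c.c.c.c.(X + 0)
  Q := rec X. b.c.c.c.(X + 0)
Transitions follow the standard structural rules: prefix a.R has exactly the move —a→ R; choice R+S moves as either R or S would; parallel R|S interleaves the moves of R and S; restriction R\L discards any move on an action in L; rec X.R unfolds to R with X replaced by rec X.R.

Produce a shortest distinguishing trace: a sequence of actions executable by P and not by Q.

Reachable graph of P (5 states):
  p0 = rec X. c.c.c.c.(X + 0) | --c--▸ p1
  p1 = c.c.c.((rec X. c.c.c.c.(X + 0)) + 0) | --c--▸ p2
  p2 = c.c.((rec X. c.c.c.c.(X + 0)) + 0) | --c--▸ p3
  p3 = c.((rec X. c.c.c.c.(X + 0)) + 0) | --c--▸ p4
  p4 = (rec X. c.c.c.c.(X + 0)) + 0 | --c--▸ p1
Reachable graph of Q (5 states):
  q0 = rec X. b.c.c.c.(X + 0) | --b--▸ q1
  q1 = c.c.c.((rec X. b.c.c.c.(X + 0)) + 0) | --c--▸ q2
  q2 = c.c.((rec X. b.c.c.c.(X + 0)) + 0) | --c--▸ q3
  q3 = c.((rec X. b.c.c.c.(X + 0)) + 0) | --c--▸ q4
  q4 = (rec X. b.c.c.c.(X + 0)) + 0 | --b--▸ q1
Executing c from P (initial set {p0}):
  step 1 (c): {p1}
  P completes σ.
Executing c from Q (initial set {q0}):
  step 1 (c): ∅  — Q cannot continue

c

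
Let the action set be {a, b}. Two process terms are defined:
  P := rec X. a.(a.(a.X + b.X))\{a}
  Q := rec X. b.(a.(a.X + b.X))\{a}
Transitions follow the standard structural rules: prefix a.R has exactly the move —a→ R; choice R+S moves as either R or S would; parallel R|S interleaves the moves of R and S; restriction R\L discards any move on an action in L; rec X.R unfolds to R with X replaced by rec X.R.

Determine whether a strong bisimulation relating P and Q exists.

NO

Reachable graph of P (2 states):
  u0 = rec X. a.(a.(a.X + b.X))\{a} has moves =a=> u1
  u1 = (a.(a.(rec X. a.(a.(a.X + b.X))\{a}) + b.(rec X. a.(a.(a.X + b.X))\{a})))\{a} has moves ·
Reachable graph of Q (2 states):
  v0 = rec X. b.(a.(a.X + b.X))\{a} has moves =b=> v1
  v1 = (a.(a.(rec X. b.(a.(a.X + b.X))\{a}) + b.(rec X. b.(a.(a.X + b.X))\{a})))\{a} has moves ·
Coarsest stable partition (strong bisimilarity classes):
  B0 = {u0}
  B1 = {u1, v1}
  B2 = {v0}
u0 ∈ B0, v0 ∈ B2 → different blocks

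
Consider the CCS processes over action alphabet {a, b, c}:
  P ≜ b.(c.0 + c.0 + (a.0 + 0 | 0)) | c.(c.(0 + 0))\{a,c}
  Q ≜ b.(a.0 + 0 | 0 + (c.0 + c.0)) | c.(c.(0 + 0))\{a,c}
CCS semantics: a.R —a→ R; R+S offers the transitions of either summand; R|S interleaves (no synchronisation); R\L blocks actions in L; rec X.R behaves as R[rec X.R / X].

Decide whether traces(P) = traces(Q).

trace-equivalent

P's transition system — 6 states:
  p0 = b.(c.0 + c.0 + (a.0 + 0 | 0)) | c.(c.(0 + 0))\{a,c} | =b=> p1, =c=> p2
  p1 = (c.0 + c.0 + (a.0 + 0 | 0)) | c.(c.(0 + 0))\{a,c} | =a=> p3, =c=> p3, =c=> p4
  p2 = b.(c.0 + c.0 + (a.0 + 0 | 0)) | (c.(0 + 0))\{a,c} | =b=> p4
  p3 = 0 | c.(c.(0 + 0))\{a,c} | =c=> p5
  p4 = (c.0 + c.0 + (a.0 + 0 | 0)) | (c.(0 + 0))\{a,c} | =a=> p5, =c=> p5
  p5 = 0 | (c.(0 + 0))\{a,c} | deadlocked
Q's transition system — 6 states:
  q0 = b.(a.0 + 0 | 0 + (c.0 + c.0)) | c.(c.(0 + 0))\{a,c} | =b=> q1, =c=> q2
  q1 = (a.0 + 0 | 0 + (c.0 + c.0)) | c.(c.(0 + 0))\{a,c} | =a=> q3, =c=> q3, =c=> q4
  q2 = b.(a.0 + 0 | 0 + (c.0 + c.0)) | (c.(0 + 0))\{a,c} | =b=> q4
  q3 = 0 | c.(c.(0 + 0))\{a,c} | =c=> q5
  q4 = (a.0 + 0 | 0 + (c.0 + c.0)) | (c.(0 + 0))\{a,c} | =a=> q5, =c=> q5
  q5 = 0 | (c.(0 + 0))\{a,c} | deadlocked
Coarsest stable partition (strong bisimilarity classes):
  B0 = {p0, q0}
  B1 = {p1, q1}
  B2 = {p3, q3}
  B3 = {p5, q5}
  B4 = {p4, q4}
  B5 = {p2, q2}
p0 ∈ B0, q0 ∈ B0 → same block
Bisimilar ⇒ trace-equivalent.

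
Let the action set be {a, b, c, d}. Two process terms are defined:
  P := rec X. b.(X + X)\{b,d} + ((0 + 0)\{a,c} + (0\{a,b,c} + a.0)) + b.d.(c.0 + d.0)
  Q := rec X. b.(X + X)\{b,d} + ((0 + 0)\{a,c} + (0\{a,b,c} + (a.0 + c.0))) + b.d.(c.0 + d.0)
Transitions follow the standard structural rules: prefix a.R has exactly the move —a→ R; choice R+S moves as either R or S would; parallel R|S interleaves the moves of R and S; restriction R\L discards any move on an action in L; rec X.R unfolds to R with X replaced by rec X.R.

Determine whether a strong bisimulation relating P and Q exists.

Reachable graph of P (6 states):
  m0 = rec X. b.(X + X)\{b,d} + ((0 + 0)\{a,c} + (0\{a,b,c} + a.0)) + b.d.(c.0 + d.0) :: --a--▸ m1, --b--▸ m2, --b--▸ m3
  m1 = 0 :: stopped
  m2 = ((rec X. b.(X + X)\{b,d} + ((0 + 0)\{a,c} + (0\{a,b,c} + a.0)) + b.d.(c.0 + d.0)) + (rec X. b.(X + X)\{b,d} + ((0 + 0)\{a,c} + (0\{a,b,c} + a.0)) + b.d.(c.0 + d.0)))\{b,d} :: --a--▸ m4
  m3 = d.(c.0 + d.0) :: --d--▸ m5
  m4 = 0\{b,d} :: stopped
  m5 = c.0 + d.0 :: --c--▸ m1, --d--▸ m1
Reachable graph of Q (6 states):
  n0 = rec X. b.(X + X)\{b,d} + ((0 + 0)\{a,c} + (0\{a,b,c} + (a.0 + c.0))) + b.d.(c.0 + d.0) :: --a--▸ n1, --b--▸ n2, --b--▸ n3, --c--▸ n1
  n1 = 0 :: stopped
  n2 = ((rec X. b.(X + X)\{b,d} + ((0 + 0)\{a,c} + (0\{a,b,c} + (a.0 + c.0))) + b.d.(c.0 + d.0)) + (rec X. b.(X + X)\{b,d} + ((0 + 0)\{a,c} + (0\{a,b,c} + (a.0 + c.0))) + b.d.(c.0 + d.0)))\{b,d} :: --a--▸ n4, --c--▸ n4
  n3 = d.(c.0 + d.0) :: --d--▸ n5
  n4 = 0\{b,d} :: stopped
  n5 = c.0 + d.0 :: --c--▸ n1, --d--▸ n1
Partition-refinement fixed point:
  B0 = {m0}
  B1 = {m3, n3}
  B2 = {m5, n5}
  B3 = {m1, m4, n1, n4}
  B4 = {m2}
  B5 = {n0}
  B6 = {n2}
m0 ∈ B0, n0 ∈ B5 → different blocks

NO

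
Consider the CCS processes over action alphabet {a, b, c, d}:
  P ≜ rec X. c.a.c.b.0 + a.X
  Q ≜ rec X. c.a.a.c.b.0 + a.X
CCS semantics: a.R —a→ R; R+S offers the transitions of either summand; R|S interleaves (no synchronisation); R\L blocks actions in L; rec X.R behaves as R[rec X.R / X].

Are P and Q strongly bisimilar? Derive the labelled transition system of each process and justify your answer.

P ≁ Q

Reachable graph of P (5 states):
  s0 = rec X. c.a.c.b.0 + a.X has moves =a=> s0, =c=> s1
  s1 = a.c.b.0 has moves =a=> s2
  s2 = c.b.0 has moves =c=> s3
  s3 = b.0 has moves =b=> s4
  s4 = 0 has moves stopped
Reachable graph of Q (6 states):
  t0 = rec X. c.a.a.c.b.0 + a.X has moves =a=> t0, =c=> t1
  t1 = a.a.c.b.0 has moves =a=> t2
  t2 = a.c.b.0 has moves =a=> t3
  t3 = c.b.0 has moves =c=> t4
  t4 = b.0 has moves =b=> t5
  t5 = 0 has moves stopped
Bisimilarity quotient blocks:
  B0 = {s0}
  B1 = {s1, t2}
  B2 = {s2, t3}
  B3 = {s3, t4}
  B4 = {s4, t5}
  B5 = {t0}
  B6 = {t1}
s0 ∈ B0, t0 ∈ B5 → different blocks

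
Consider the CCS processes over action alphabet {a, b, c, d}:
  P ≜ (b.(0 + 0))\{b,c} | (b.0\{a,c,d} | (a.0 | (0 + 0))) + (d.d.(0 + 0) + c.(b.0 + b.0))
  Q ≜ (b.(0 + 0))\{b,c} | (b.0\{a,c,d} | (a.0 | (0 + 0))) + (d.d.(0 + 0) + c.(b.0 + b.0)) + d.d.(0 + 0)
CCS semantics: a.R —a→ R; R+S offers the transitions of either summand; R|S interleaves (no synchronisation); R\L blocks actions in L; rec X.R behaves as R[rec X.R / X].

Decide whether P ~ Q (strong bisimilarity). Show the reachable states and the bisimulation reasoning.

Reachable graph of P (8 states):
  u0 = (b.(0 + 0))\{b,c} | (b.0\{a,c,d} | (a.0 | (0 + 0))) + (d.d.(0 + 0) + c.(b.0 + b.0)) ⊢ -a-> u1, -b-> u2, -c-> u3, -d-> u4
  u1 = (b.(0 + 0))\{b,c} | (b.0\{a,c,d} | (0 | (0 + 0))) ⊢ -b-> u5
  u2 = (b.(0 + 0))\{b,c} | (0\{a,c,d} | (a.0 | (0 + 0))) ⊢ -a-> u5
  u3 = b.0 + b.0 ⊢ -b-> u6
  u4 = d.(0 + 0) ⊢ -d-> u7
  u5 = (b.(0 + 0))\{b,c} | (0\{a,c,d} | (0 | (0 + 0))) ⊢ ∅
  u6 = 0 ⊢ ∅
  u7 = 0 + 0 ⊢ ∅
Reachable graph of Q (8 states):
  v0 = (b.(0 + 0))\{b,c} | (b.0\{a,c,d} | (a.0 | (0 + 0))) + (d.d.(0 + 0) + c.(b.0 + b.0)) + d.d.(0 + 0) ⊢ -a-> v1, -b-> v2, -c-> v3, -d-> v4
  v1 = (b.(0 + 0))\{b,c} | (b.0\{a,c,d} | (0 | (0 + 0))) ⊢ -b-> v5
  v2 = (b.(0 + 0))\{b,c} | (0\{a,c,d} | (a.0 | (0 + 0))) ⊢ -a-> v5
  v3 = b.0 + b.0 ⊢ -b-> v6
  v4 = d.(0 + 0) ⊢ -d-> v7
  v5 = (b.(0 + 0))\{b,c} | (0\{a,c,d} | (0 | (0 + 0))) ⊢ ∅
  v6 = 0 ⊢ ∅
  v7 = 0 + 0 ⊢ ∅
Coarsest stable partition (strong bisimilarity classes):
  B0 = {u0, v0}
  B1 = {u1, u3, v1, v3}
  B2 = {u5, u6, u7, v5, v6, v7}
  B3 = {u2, v2}
  B4 = {u4, v4}
u0 ∈ B0, v0 ∈ B0 → same block

P ~ Q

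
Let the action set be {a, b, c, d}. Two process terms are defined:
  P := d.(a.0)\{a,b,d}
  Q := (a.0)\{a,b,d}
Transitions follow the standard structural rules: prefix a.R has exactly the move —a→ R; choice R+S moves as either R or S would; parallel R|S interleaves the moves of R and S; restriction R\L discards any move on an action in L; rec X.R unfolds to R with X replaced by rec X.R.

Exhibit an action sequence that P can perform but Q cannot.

Reachable graph of P (2 states):
  p0 = d.(a.0)\{a,b,d} :: ··d··> p1
  p1 = (a.0)\{a,b,d} :: ∅
Reachable graph of Q (1 states):
  q0 = (a.0)\{a,b,d} :: ∅
Executing d from P (initial set {p0}):
  step 1 (d): {p1}
  ✓ P
Executing d from Q (initial set {q0}):
  step 1 (d): ∅  — Q cannot continue

d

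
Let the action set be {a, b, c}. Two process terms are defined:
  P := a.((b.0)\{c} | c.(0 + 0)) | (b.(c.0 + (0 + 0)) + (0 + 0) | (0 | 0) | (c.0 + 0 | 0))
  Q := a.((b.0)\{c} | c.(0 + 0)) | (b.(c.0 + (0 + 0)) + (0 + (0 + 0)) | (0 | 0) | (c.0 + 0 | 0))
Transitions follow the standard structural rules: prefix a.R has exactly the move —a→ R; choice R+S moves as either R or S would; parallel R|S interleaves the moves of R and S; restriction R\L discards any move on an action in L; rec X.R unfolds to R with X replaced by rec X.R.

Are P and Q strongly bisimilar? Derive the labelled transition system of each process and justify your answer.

YES

P's transition system — 20 states:
  p0 = a.((b.0)\{c} | c.(0 + 0)) | (b.(c.0 + (0 + 0)) + (0 + 0) | (0 | 0) | (c.0 + 0 | 0)) has moves =a=> p1, =b=> p2, =c=> p3
  p1 = (b.0)\{c} | c.(0 + 0) | (b.(c.0 + (0 + 0)) + (0 + 0) | (0 | 0) | (c.0 + 0 | 0)) has moves =b=> p4, =b=> p5, =c=> p6, =c=> p7
  p2 = a.((b.0)\{c} | c.(0 + 0)) | (c.0 + (0 + 0)) has moves =a=> p4, =c=> p8
  p3 = a.((b.0)\{c} | c.(0 + 0)) | ((0 + 0) | (0 | 0) | 0) has moves =a=> p7
  p4 = (b.0)\{c} | c.(0 + 0) | (c.0 + (0 + 0)) has moves =b=> p9, =c=> p10, =c=> p11
  p5 = 0\{c} | c.(0 + 0) | (b.(c.0 + (0 + 0)) + (0 + 0) | (0 | 0) | (c.0 + 0 | 0)) has moves =b=> p9, =c=> p12, =c=> p13
  p6 = (b.0)\{c} | (0 + 0) | (b.(c.0 + (0 + 0)) + (0 + 0) | (0 | 0) | (c.0 + 0 | 0)) has moves =b=> p10, =b=> p12, =c=> p14
  p7 = (b.0)\{c} | c.(0 + 0) | ((0 + 0) | (0 | 0) | 0) has moves =b=> p13, =c=> p14
  p8 = a.((b.0)\{c} | c.(0 + 0)) | 0 has moves =a=> p11
  p9 = 0\{c} | c.(0 + 0) | (c.0 + (0 + 0)) has moves =c=> p15, =c=> p16
  p10 = (b.0)\{c} | (0 + 0) | (c.0 + (0 + 0)) has moves =b=> p15, =c=> p17
  p11 = (b.0)\{c} | c.(0 + 0) | 0 has moves =b=> p16, =c=> p17
  p12 = 0\{c} | (0 + 0) | (b.(c.0 + (0 + 0)) + (0 + 0) | (0 | 0) | (c.0 + 0 | 0)) has moves =b=> p15, =c=> p18
  p13 = 0\{c} | c.(0 + 0) | ((0 + 0) | (0 | 0) | 0) has moves =c=> p18
  p14 = (b.0)\{c} | (0 + 0) | ((0 + 0) | (0 | 0) | 0) has moves =b=> p18
  p15 = 0\{c} | (0 + 0) | (c.0 + (0 + 0)) has moves =c=> p19
  p16 = 0\{c} | c.(0 + 0) | 0 has moves =c=> p19
  p17 = (b.0)\{c} | (0 + 0) | 0 has moves =b=> p19
  p18 = 0\{c} | (0 + 0) | ((0 + 0) | (0 | 0) | 0) has moves deadlocked
  p19 = 0\{c} | (0 + 0) | 0 has moves deadlocked
Q's transition system — 20 states:
  q0 = a.((b.0)\{c} | c.(0 + 0)) | (b.(c.0 + (0 + 0)) + (0 + (0 + 0)) | (0 | 0) | (c.0 + 0 | 0)) has moves =a=> q1, =b=> q2, =c=> q3
  q1 = (b.0)\{c} | c.(0 + 0) | (b.(c.0 + (0 + 0)) + (0 + (0 + 0)) | (0 | 0) | (c.0 + 0 | 0)) has moves =b=> q4, =b=> q5, =c=> q6, =c=> q7
  q2 = a.((b.0)\{c} | c.(0 + 0)) | (c.0 + (0 + 0)) has moves =a=> q4, =c=> q8
  q3 = a.((b.0)\{c} | c.(0 + 0)) | ((0 + (0 + 0)) | (0 | 0) | 0) has moves =a=> q7
  q4 = (b.0)\{c} | c.(0 + 0) | (c.0 + (0 + 0)) has moves =b=> q9, =c=> q10, =c=> q11
  q5 = 0\{c} | c.(0 + 0) | (b.(c.0 + (0 + 0)) + (0 + (0 + 0)) | (0 | 0) | (c.0 + 0 | 0)) has moves =b=> q9, =c=> q12, =c=> q13
  q6 = (b.0)\{c} | (0 + 0) | (b.(c.0 + (0 + 0)) + (0 + (0 + 0)) | (0 | 0) | (c.0 + 0 | 0)) has moves =b=> q10, =b=> q12, =c=> q14
  q7 = (b.0)\{c} | c.(0 + 0) | ((0 + (0 + 0)) | (0 | 0) | 0) has moves =b=> q13, =c=> q14
  q8 = a.((b.0)\{c} | c.(0 + 0)) | 0 has moves =a=> q11
  q9 = 0\{c} | c.(0 + 0) | (c.0 + (0 + 0)) has moves =c=> q15, =c=> q16
  q10 = (b.0)\{c} | (0 + 0) | (c.0 + (0 + 0)) has moves =b=> q15, =c=> q17
  q11 = (b.0)\{c} | c.(0 + 0) | 0 has moves =b=> q16, =c=> q17
  q12 = 0\{c} | (0 + 0) | (b.(c.0 + (0 + 0)) + (0 + (0 + 0)) | (0 | 0) | (c.0 + 0 | 0)) has moves =b=> q15, =c=> q18
  q13 = 0\{c} | c.(0 + 0) | ((0 + (0 + 0)) | (0 | 0) | 0) has moves =c=> q18
  q14 = (b.0)\{c} | (0 + 0) | ((0 + (0 + 0)) | (0 | 0) | 0) has moves =b=> q18
  q15 = 0\{c} | (0 + 0) | (c.0 + (0 + 0)) has moves =c=> q19
  q16 = 0\{c} | c.(0 + 0) | 0 has moves =c=> q19
  q17 = (b.0)\{c} | (0 + 0) | 0 has moves =b=> q19
  q18 = 0\{c} | (0 + 0) | ((0 + (0 + 0)) | (0 | 0) | 0) has moves deadlocked
  q19 = 0\{c} | (0 + 0) | 0 has moves deadlocked
Partition-refinement fixed point:
  B0 = {p0, q0}
  B1 = {p2, q2}
  B2 = {p4, q4}
  B3 = {p10, p11, p7, q10, q11, q7}
  B4 = {p13, p15, p16, q13, q15, q16}
  B5 = {p18, p19, q18, q19}
  B6 = {p14, p17, q14, q17}
  B7 = {p9, q9}
  B8 = {p3, p8, q3, q8}
  B9 = {p1, q1}
  B10 = {p5, q5}
  B11 = {p12, q12}
  B12 = {p6, q6}
p0 ∈ B0, q0 ∈ B0 → same block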